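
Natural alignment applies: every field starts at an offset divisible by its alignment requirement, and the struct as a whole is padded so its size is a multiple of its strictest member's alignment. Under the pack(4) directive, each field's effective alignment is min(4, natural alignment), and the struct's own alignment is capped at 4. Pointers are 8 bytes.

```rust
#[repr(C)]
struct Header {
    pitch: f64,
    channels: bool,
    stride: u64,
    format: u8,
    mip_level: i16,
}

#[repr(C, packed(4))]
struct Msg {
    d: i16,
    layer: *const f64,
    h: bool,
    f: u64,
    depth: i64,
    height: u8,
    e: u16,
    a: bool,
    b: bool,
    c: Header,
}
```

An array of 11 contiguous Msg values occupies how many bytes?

792

Header: 0..8  pitch  (8B, 8-aligned); 8..9  channels  (1B, 1-aligned); 9..16  -- padding (7B); 16..24  stride  (8B, 8-aligned); 24..25  format  (1B, 1-aligned); 25..26  -- padding (1B); 26..28  mip_level  (2B, 2-aligned); 28..32  -- tail padding (4B); sizeof = 32, alignof = 8
0..2  d  (2B, 2-aligned)
2..4  -- padding (2B)
4..12  layer  (8B, 4-aligned)
12..13  h  (1B, 1-aligned)
13..16  -- padding (3B)
16..24  f  (8B, 4-aligned)
24..32  depth  (8B, 4-aligned)
32..33  height  (1B, 1-aligned)
33..34  -- padding (1B)
34..36  e  (2B, 2-aligned)
36..37  a  (1B, 1-aligned)
37..38  b  (1B, 1-aligned)
38..40  -- padding (2B)
40..72  c  (32B, 4-aligned)
sizeof = 72, alignof = 4
array of 11: 11 × 72 = 792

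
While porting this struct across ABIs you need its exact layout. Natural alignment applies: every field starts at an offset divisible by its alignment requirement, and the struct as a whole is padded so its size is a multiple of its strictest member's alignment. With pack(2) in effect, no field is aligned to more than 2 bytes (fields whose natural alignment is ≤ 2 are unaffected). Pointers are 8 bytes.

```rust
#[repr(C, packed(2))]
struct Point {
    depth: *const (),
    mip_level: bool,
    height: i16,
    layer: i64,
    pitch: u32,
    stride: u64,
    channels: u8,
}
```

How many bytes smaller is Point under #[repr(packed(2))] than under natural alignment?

14

natural layout:
  0..8  depth  (8B, 8-aligned)
  8..9  mip_level  (1B, 1-aligned)
  9..10  -- padding (1B)
  10..12  height  (2B, 2-aligned)
  12..16  -- padding (4B)
  16..24  layer  (8B, 8-aligned)
  24..28  pitch  (4B, 4-aligned)
  28..32  -- padding (4B)
  32..40  stride  (8B, 8-aligned)
  40..41  channels  (1B, 1-aligned)
  41..48  -- tail padding (7B)
  sizeof = 48, alignof = 8
packed(2) layout:
  0..8  depth  (8B, 2-aligned)
  8..9  mip_level  (1B, 1-aligned)
  9..10  -- padding (1B)
  10..12  height  (2B, 2-aligned)
  12..20  layer  (8B, 2-aligned)
  20..24  pitch  (4B, 2-aligned)
  24..32  stride  (8B, 2-aligned)
  32..33  channels  (1B, 1-aligned)
  33..34  -- tail padding (1B)
  sizeof = 34, alignof = 2
48 − 34 = 14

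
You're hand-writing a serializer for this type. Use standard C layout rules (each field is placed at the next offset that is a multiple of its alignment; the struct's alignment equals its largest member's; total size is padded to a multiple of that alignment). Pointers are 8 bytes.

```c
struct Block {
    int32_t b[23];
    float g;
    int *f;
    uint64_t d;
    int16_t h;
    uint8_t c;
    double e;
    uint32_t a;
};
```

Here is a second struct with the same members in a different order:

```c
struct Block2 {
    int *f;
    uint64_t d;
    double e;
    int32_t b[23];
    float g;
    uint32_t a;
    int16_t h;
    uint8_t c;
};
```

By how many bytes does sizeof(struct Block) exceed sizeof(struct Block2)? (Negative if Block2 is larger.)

@0: b [92B, align 4] → 92
@92: g [4B, align 4] → 96
@96: f [8B, align 8] → 104
@104: d [8B, align 8] → 112
@112: h [2B, align 2] → 114
@114: c [1B, align 1] → 115
+5 pad (align 8)
@120: e [8B, align 8] → 128
@128: a [4B, align 4] → 132
+4 tail pad (align 8)
size 136, align 8
— Block2 —
@0: f [8B, align 8] → 8
@8: d [8B, align 8] → 16
@16: e [8B, align 8] → 24
@24: b [92B, align 4] → 116
@116: g [4B, align 4] → 120
@120: a [4B, align 4] → 124
@124: h [2B, align 2] → 126
@126: c [1B, align 1] → 127
+1 tail pad (align 8)
size 128, align 8
136 − 128 = 8

8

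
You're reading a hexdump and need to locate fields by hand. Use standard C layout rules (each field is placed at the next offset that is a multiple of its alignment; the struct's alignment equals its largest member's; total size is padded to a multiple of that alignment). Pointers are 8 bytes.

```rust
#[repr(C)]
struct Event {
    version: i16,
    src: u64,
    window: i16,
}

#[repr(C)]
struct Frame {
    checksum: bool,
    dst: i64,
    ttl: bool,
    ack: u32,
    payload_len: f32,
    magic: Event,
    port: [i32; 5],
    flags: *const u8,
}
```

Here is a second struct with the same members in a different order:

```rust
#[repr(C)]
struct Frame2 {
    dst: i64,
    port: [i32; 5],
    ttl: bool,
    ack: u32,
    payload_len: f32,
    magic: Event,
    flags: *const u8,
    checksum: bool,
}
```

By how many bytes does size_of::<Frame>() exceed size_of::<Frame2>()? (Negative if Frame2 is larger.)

8

Event: version at 0 (size 2, align 2) → ends 2; pad 6 to align 8 for src; src at 8 (size 8, align 8) → ends 16; window at 16 (size 2, align 2) → ends 18; tail pad 6 to reach multiple of 8; total 24 bytes, alignment 8
checksum at 0 (size 1, align 1) → ends 1
pad 7 to align 8 for dst
dst at 8 (size 8, align 8) → ends 16
ttl at 16 (size 1, align 1) → ends 17
pad 3 to align 4 for ack
ack at 20 (size 4, align 4) → ends 24
payload_len at 24 (size 4, align 4) → ends 28
pad 4 to align 8 for magic
magic at 32 (size 24, align 8) → ends 56
port at 56 (size 20, align 4) → ends 76
pad 4 to align 8 for flags
flags at 80 (size 8, align 8) → ends 88
total 88 bytes, alignment 8
— Frame2 —
dst at 0 (size 8, align 8) → ends 8
port at 8 (size 20, align 4) → ends 28
ttl at 28 (size 1, align 1) → ends 29
pad 3 to align 4 for ack
ack at 32 (size 4, align 4) → ends 36
payload_len at 36 (size 4, align 4) → ends 40
magic at 40 (size 24, align 8) → ends 64
flags at 64 (size 8, align 8) → ends 72
checksum at 72 (size 1, align 1) → ends 73
tail pad 7 to reach multiple of 8
total 80 bytes, alignment 8
88 − 80 = 8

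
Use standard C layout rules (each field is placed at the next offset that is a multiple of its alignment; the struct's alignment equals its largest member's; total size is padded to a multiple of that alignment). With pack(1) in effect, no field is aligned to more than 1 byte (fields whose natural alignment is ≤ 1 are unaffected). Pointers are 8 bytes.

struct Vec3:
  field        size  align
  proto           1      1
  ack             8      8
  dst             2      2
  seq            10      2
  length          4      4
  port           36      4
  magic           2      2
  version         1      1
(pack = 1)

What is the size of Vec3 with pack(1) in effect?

0..1  proto  (1B, 1-aligned)
1..9  ack  (8B, 1-aligned)
9..11  dst  (2B, 1-aligned)
11..21  seq  (10B, 1-aligned)
21..25  length  (4B, 1-aligned)
25..61  port  (36B, 1-aligned)
61..63  magic  (2B, 1-aligned)
63..64  version  (1B, 1-aligned)
sizeof = 64, alignof = 1

64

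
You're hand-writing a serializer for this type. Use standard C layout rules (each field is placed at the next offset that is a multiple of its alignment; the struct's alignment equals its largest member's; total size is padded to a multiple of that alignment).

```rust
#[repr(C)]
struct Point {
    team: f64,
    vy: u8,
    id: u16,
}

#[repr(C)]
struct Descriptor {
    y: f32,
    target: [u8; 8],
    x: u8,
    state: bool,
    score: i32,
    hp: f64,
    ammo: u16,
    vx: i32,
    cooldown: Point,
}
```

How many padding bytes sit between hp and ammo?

Point: @0: team [8B, align 8] → 8; @8: vy [1B, align 1] → 9; +1 pad (align 2); @10: id [2B, align 2] → 12; +4 tail pad (align 8); size 16, align 8
@0: y [4B, align 4] → 4
@4: target [8B, align 1] → 12
@12: x [1B, align 1] → 13
@13: state [1B, align 1] → 14
+2 pad (align 4)
@16: score [4B, align 4] → 20
+4 pad (align 8)
@24: hp [8B, align 8] → 32
@32: ammo [2B, align 2] → 34

0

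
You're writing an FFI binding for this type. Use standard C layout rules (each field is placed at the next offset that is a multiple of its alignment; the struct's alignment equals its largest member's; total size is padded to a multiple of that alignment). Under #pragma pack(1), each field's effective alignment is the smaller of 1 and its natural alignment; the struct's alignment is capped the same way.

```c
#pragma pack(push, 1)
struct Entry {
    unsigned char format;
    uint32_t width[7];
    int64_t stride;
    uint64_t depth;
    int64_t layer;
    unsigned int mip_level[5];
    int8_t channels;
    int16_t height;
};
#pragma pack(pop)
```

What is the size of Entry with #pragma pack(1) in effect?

76

format at 0 (size 1, align 1) → ends 1
width at 1 (size 28, align 1) → ends 29
stride at 29 (size 8, align 1) → ends 37
depth at 37 (size 8, align 1) → ends 45
layer at 45 (size 8, align 1) → ends 53
mip_level at 53 (size 20, align 1) → ends 73
channels at 73 (size 1, align 1) → ends 74
height at 74 (size 2, align 1) → ends 76
total 76 bytes, alignment 1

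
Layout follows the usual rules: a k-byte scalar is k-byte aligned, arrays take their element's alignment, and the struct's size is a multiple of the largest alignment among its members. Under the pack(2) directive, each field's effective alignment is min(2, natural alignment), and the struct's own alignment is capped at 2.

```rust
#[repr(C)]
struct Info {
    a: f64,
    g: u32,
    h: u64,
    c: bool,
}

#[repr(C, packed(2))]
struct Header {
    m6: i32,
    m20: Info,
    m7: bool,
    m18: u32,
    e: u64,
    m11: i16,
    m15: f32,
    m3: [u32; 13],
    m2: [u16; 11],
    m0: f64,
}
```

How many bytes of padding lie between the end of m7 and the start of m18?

Info: a at 0 (size 8, align 8) → ends 8; g at 8 (size 4, align 4) → ends 12; pad 4 to align 8 for h; h at 16 (size 8, align 8) → ends 24; c at 24 (size 1, align 1) → ends 25; tail pad 7 to reach multiple of 8; total 32 bytes, alignment 8
m6 at 0 (size 4, align 2) → ends 4
m20 at 4 (size 32, align 2) → ends 36
m7 at 36 (size 1, align 1) → ends 37
pad 1 to align 2 for m18
m18 at 38 (size 4, align 2) → ends 42

1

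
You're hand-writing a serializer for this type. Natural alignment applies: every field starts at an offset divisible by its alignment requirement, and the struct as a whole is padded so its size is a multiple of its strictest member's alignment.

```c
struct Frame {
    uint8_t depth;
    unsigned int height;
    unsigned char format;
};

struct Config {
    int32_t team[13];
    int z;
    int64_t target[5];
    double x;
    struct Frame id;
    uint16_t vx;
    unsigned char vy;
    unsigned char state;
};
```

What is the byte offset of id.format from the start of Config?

112

Frame: 0..1  depth  (1B, 1-aligned); 1..4  -- padding (3B); 4..8  height  (4B, 4-aligned); 8..9  format  (1B, 1-aligned); 9..12  -- tail padding (3B); sizeof = 12, alignof = 4
0..52  team  (52B, 4-aligned)
52..56  z  (4B, 4-aligned)
56..96  target  (40B, 8-aligned)
96..104  x  (8B, 8-aligned)
104..116  id  (12B, 4-aligned)
within Frame: format at 8
104 + 8 = 112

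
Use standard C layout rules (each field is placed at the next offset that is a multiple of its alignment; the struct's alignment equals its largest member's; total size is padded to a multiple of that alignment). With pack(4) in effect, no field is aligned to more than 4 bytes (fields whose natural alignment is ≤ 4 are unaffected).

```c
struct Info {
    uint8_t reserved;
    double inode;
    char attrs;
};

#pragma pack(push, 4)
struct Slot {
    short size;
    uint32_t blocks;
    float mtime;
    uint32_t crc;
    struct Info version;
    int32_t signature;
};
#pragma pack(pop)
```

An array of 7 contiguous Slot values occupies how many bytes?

Info: reserved at 0 (size 1, align 1) → ends 1; pad 7 to align 8 for inode; inode at 8 (size 8, align 8) → ends 16; attrs at 16 (size 1, align 1) → ends 17; tail pad 7 to reach multiple of 8; total 24 bytes, alignment 8
size at 0 (size 2, align 2) → ends 2
pad 2 to align 4 for blocks
blocks at 4 (size 4, align 4) → ends 8
mtime at 8 (size 4, align 4) → ends 12
crc at 12 (size 4, align 4) → ends 16
version at 16 (size 24, align 4) → ends 40
signature at 40 (size 4, align 4) → ends 44
total 44 bytes, alignment 4
array of 7: 7 × 44 = 308

308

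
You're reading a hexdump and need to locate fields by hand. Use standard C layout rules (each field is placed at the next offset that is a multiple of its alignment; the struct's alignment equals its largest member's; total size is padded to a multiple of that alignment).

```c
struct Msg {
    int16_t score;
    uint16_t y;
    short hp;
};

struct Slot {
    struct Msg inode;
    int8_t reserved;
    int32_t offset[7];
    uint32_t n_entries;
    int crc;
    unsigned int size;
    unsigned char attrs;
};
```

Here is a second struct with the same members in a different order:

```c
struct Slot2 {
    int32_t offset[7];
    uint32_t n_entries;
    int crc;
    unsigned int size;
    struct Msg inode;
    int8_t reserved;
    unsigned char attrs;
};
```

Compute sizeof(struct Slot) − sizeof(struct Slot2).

4

Msg: @0: score [2B, align 2] → 2; @2: y [2B, align 2] → 4; @4: hp [2B, align 2] → 6; size 6, align 2
@0: inode [6B, align 2] → 6
@6: reserved [1B, align 1] → 7
+1 pad (align 4)
@8: offset [28B, align 4] → 36
@36: n_entries [4B, align 4] → 40
@40: crc [4B, align 4] → 44
@44: size [4B, align 4] → 48
@48: attrs [1B, align 1] → 49
+3 tail pad (align 4)
size 52, align 4
— Slot2 —
@0: offset [28B, align 4] → 28
@28: n_entries [4B, align 4] → 32
@32: crc [4B, align 4] → 36
@36: size [4B, align 4] → 40
@40: inode [6B, align 2] → 46
@46: reserved [1B, align 1] → 47
@47: attrs [1B, align 1] → 48
size 48, align 4
52 − 48 = 4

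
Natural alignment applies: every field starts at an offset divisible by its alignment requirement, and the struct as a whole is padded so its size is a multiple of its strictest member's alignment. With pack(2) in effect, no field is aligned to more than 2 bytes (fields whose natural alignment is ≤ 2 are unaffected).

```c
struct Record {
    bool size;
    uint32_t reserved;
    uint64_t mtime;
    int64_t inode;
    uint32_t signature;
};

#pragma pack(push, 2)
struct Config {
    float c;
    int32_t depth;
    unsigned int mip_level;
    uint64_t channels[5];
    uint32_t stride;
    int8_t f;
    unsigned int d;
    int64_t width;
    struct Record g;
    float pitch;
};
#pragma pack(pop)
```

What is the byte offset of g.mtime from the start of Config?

Record: 0..1  size  (1B, 1-aligned); 1..4  -- padding (3B); 4..8  reserved  (4B, 4-aligned); 8..16  mtime  (8B, 8-aligned); 16..24  inode  (8B, 8-aligned); 24..28  signature  (4B, 4-aligned); 28..32  -- tail padding (4B); sizeof = 32, alignof = 8
0..4  c  (4B, 2-aligned)
4..8  depth  (4B, 2-aligned)
8..12  mip_level  (4B, 2-aligned)
12..52  channels  (40B, 2-aligned)
52..56  stride  (4B, 2-aligned)
56..57  f  (1B, 1-aligned)
57..58  -- padding (1B)
58..62  d  (4B, 2-aligned)
62..70  width  (8B, 2-aligned)
70..102  g  (32B, 2-aligned)
within Record: mtime at 8
70 + 8 = 78

78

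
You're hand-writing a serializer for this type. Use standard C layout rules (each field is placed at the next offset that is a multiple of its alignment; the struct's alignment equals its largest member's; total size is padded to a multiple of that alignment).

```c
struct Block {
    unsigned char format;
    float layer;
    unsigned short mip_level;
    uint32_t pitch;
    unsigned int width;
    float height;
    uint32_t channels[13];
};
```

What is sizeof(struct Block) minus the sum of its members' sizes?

format at 0 (size 1, align 1) → ends 1
pad 3 to align 4 for layer
layer at 4 (size 4, align 4) → ends 8
mip_level at 8 (size 2, align 2) → ends 10
pad 2 to align 4 for pitch
pitch at 12 (size 4, align 4) → ends 16
width at 16 (size 4, align 4) → ends 20
height at 20 (size 4, align 4) → ends 24
channels at 24 (size 52, align 4) → ends 76
total 76 bytes, alignment 4
data bytes 71, size 76 → padding 5

5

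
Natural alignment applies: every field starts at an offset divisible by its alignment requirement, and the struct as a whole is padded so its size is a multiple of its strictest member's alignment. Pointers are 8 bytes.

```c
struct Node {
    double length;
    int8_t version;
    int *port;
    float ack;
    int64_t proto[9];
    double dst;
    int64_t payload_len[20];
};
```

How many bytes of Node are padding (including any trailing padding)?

@0: length [8B, align 8] → 8
@8: version [1B, align 1] → 9
+7 pad (align 8)
@16: port [8B, align 8] → 24
@24: ack [4B, align 4] → 28
+4 pad (align 8)
@32: proto [72B, align 8] → 104
@104: dst [8B, align 8] → 112
@112: payload_len [160B, align 8] → 272
size 272, align 8
data bytes 261, size 272 → padding 11

11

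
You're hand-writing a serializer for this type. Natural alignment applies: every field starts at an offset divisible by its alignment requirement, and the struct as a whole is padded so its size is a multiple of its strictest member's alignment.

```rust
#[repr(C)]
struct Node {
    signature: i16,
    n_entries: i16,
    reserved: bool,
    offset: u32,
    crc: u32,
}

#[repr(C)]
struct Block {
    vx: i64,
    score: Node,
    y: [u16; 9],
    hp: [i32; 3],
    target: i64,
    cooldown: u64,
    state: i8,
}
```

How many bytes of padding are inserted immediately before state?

0

Node: @0: signature [2B, align 2] → 2; @2: n_entries [2B, align 2] → 4; @4: reserved [1B, align 1] → 5; +3 pad (align 4); @8: offset [4B, align 4] → 12; @12: crc [4B, align 4] → 16; size 16, align 4
@0: vx [8B, align 8] → 8
@8: score [16B, align 4] → 24
@24: y [18B, align 2] → 42
+2 pad (align 4)
@44: hp [12B, align 4] → 56
@56: target [8B, align 8] → 64
@64: cooldown [8B, align 8] → 72
@72: state [1B, align 1] → 73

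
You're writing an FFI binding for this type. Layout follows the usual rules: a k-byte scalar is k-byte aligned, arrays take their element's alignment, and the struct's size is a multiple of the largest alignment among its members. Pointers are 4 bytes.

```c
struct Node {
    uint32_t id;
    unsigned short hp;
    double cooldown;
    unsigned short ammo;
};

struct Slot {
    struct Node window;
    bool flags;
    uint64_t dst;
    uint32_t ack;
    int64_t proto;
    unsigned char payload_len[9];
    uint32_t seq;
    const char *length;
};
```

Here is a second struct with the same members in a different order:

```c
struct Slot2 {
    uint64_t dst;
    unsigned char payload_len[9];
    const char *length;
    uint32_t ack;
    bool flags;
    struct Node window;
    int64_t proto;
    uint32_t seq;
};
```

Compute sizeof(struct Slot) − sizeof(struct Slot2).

8

Node: @0: id [4B, align 4] → 4; @4: hp [2B, align 2] → 6; +2 pad (align 8); @8: cooldown [8B, align 8] → 16; @16: ammo [2B, align 2] → 18; +6 tail pad (align 8); size 24, align 8
@0: window [24B, align 8] → 24
@24: flags [1B, align 1] → 25
+7 pad (align 8)
@32: dst [8B, align 8] → 40
@40: ack [4B, align 4] → 44
+4 pad (align 8)
@48: proto [8B, align 8] → 56
@56: payload_len [9B, align 1] → 65
+3 pad (align 4)
@68: seq [4B, align 4] → 72
@72: length [4B, align 4] → 76
+4 tail pad (align 8)
size 80, align 8
— Slot2 —
@0: dst [8B, align 8] → 8
@8: payload_len [9B, align 1] → 17
+3 pad (align 4)
@20: length [4B, align 4] → 24
@24: ack [4B, align 4] → 28
@28: flags [1B, align 1] → 29
+3 pad (align 8)
@32: window [24B, align 8] → 56
@56: proto [8B, align 8] → 64
@64: seq [4B, align 4] → 68
+4 tail pad (align 8)
size 72, align 8
80 − 72 = 8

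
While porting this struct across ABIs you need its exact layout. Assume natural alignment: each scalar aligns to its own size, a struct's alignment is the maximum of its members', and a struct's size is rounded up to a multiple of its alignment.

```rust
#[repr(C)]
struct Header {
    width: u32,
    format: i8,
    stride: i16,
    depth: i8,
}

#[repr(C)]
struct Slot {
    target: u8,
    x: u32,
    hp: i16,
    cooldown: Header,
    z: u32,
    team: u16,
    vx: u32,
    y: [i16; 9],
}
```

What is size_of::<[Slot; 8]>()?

448

Header: width at 0 (size 4, align 4) → ends 4; format at 4 (size 1, align 1) → ends 5; pad 1 to align 2 for stride; stride at 6 (size 2, align 2) → ends 8; depth at 8 (size 1, align 1) → ends 9; tail pad 3 to reach multiple of 4; total 12 bytes, alignment 4
target at 0 (size 1, align 1) → ends 1
pad 3 to align 4 for x
x at 4 (size 4, align 4) → ends 8
hp at 8 (size 2, align 2) → ends 10
pad 2 to align 4 for cooldown
cooldown at 12 (size 12, align 4) → ends 24
z at 24 (size 4, align 4) → ends 28
team at 28 (size 2, align 2) → ends 30
pad 2 to align 4 for vx
vx at 32 (size 4, align 4) → ends 36
y at 36 (size 18, align 2) → ends 54
tail pad 2 to reach multiple of 4
total 56 bytes, alignment 4
array of 8: 8 × 56 = 448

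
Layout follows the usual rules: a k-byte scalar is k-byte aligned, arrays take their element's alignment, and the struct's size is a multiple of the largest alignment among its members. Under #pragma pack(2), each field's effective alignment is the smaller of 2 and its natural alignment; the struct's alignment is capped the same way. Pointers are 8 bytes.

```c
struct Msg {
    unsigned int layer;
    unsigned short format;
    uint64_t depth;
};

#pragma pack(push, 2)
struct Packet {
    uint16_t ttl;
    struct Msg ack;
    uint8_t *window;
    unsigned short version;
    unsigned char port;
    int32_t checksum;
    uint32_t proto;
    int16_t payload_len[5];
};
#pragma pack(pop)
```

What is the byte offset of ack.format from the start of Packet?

6

Msg: 0..4  layer  (4B, 4-aligned); 4..6  format  (2B, 2-aligned); 6..8  -- padding (2B); 8..16  depth  (8B, 8-aligned); sizeof = 16, alignof = 8
0..2  ttl  (2B, 2-aligned)
2..18  ack  (16B, 2-aligned)
within Msg: format at 4
2 + 4 = 6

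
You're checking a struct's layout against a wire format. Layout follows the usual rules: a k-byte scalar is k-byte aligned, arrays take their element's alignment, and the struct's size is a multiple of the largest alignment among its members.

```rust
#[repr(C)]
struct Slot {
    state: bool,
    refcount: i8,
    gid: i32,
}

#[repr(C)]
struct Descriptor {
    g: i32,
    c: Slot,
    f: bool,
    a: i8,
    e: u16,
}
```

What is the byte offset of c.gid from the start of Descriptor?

Slot: state at 0 (size 1, align 1) → ends 1; refcount at 1 (size 1, align 1) → ends 2; pad 2 to align 4 for gid; gid at 4 (size 4, align 4) → ends 8; total 8 bytes, alignment 4
g at 0 (size 4, align 4) → ends 4
c at 4 (size 8, align 4) → ends 12
within Slot: gid at 4
4 + 4 = 8

8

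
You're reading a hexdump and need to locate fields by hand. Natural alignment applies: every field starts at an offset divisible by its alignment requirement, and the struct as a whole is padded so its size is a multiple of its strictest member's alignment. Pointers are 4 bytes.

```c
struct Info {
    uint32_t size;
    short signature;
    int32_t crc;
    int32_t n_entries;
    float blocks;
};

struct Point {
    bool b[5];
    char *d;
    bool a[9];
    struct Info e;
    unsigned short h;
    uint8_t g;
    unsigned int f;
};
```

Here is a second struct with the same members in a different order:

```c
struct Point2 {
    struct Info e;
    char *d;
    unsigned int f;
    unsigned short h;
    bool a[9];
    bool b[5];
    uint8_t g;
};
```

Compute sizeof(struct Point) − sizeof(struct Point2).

4

Info: @0: size [4B, align 4] → 4; @4: signature [2B, align 2] → 6; +2 pad (align 4); @8: crc [4B, align 4] → 12; @12: n_entries [4B, align 4] → 16; @16: blocks [4B, align 4] → 20; size 20, align 4
@0: b [5B, align 1] → 5
+3 pad (align 4)
@8: d [4B, align 4] → 12
@12: a [9B, align 1] → 21
+3 pad (align 4)
@24: e [20B, align 4] → 44
@44: h [2B, align 2] → 46
@46: g [1B, align 1] → 47
+1 pad (align 4)
@48: f [4B, align 4] → 52
size 52, align 4
— Point2 —
@0: e [20B, align 4] → 20
@20: d [4B, align 4] → 24
@24: f [4B, align 4] → 28
@28: h [2B, align 2] → 30
@30: a [9B, align 1] → 39
@39: b [5B, align 1] → 44
@44: g [1B, align 1] → 45
+3 tail pad (align 4)
size 48, align 4
52 − 48 = 4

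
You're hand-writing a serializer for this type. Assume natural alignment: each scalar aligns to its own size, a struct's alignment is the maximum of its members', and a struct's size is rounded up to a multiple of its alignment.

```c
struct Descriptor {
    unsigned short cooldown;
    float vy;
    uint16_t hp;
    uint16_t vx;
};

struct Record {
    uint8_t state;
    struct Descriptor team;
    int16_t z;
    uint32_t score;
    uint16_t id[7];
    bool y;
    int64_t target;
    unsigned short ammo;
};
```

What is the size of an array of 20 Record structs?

Descriptor: 0..2  cooldown  (2B, 2-aligned); 2..4  -- padding (2B); 4..8  vy  (4B, 4-aligned); 8..10  hp  (2B, 2-aligned); 10..12  vx  (2B, 2-aligned); sizeof = 12, alignof = 4
0..1  state  (1B, 1-aligned)
1..4  -- padding (3B)
4..16  team  (12B, 4-aligned)
16..18  z  (2B, 2-aligned)
18..20  -- padding (2B)
20..24  score  (4B, 4-aligned)
24..38  id  (14B, 2-aligned)
38..39  y  (1B, 1-aligned)
39..40  -- padding (1B)
40..48  target  (8B, 8-aligned)
48..50  ammo  (2B, 2-aligned)
50..56  -- tail padding (6B)
sizeof = 56, alignof = 8
array of 20: 20 × 56 = 1120

1120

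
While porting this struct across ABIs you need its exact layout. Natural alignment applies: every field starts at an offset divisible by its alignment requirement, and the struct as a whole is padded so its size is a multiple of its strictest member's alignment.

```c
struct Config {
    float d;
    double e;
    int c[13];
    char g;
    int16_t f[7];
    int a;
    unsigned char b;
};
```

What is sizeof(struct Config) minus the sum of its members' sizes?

0..4  d  (4B, 4-aligned)
4..8  -- padding (4B)
8..16  e  (8B, 8-aligned)
16..68  c  (52B, 4-aligned)
68..69  g  (1B, 1-aligned)
69..70  -- padding (1B)
70..84  f  (14B, 2-aligned)
84..88  a  (4B, 4-aligned)
88..89  b  (1B, 1-aligned)
89..96  -- tail padding (7B)
sizeof = 96, alignof = 8
data bytes 84, size 96 → padding 12

12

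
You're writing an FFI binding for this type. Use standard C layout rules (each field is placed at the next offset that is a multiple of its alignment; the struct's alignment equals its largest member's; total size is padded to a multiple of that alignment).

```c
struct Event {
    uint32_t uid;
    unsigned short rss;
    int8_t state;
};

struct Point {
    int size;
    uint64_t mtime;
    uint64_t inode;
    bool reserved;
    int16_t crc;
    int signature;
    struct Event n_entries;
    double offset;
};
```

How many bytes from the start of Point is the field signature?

Event: @0: uid [4B, align 4] → 4; @4: rss [2B, align 2] → 6; @6: state [1B, align 1] → 7; +1 tail pad (align 4); size 8, align 4
@0: size [4B, align 4] → 4
+4 pad (align 8)
@8: mtime [8B, align 8] → 16
@16: inode [8B, align 8] → 24
@24: reserved [1B, align 1] → 25
+1 pad (align 2)
@26: crc [2B, align 2] → 28
@28: signature [4B, align 4] → 32

28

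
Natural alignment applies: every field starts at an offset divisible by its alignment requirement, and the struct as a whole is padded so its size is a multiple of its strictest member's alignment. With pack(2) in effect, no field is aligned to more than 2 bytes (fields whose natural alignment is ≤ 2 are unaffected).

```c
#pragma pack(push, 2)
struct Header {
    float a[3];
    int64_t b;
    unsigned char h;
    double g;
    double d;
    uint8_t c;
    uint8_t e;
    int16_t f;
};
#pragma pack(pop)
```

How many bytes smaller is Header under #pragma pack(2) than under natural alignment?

natural layout:
  a at 0 (size 12, align 4) → ends 12
  pad 4 to align 8 for b
  b at 16 (size 8, align 8) → ends 24
  h at 24 (size 1, align 1) → ends 25
  pad 7 to align 8 for g
  g at 32 (size 8, align 8) → ends 40
  d at 40 (size 8, align 8) → ends 48
  c at 48 (size 1, align 1) → ends 49
  e at 49 (size 1, align 1) → ends 50
  f at 50 (size 2, align 2) → ends 52
  tail pad 4 to reach multiple of 8
  total 56 bytes, alignment 8
packed(2) layout:
  a at 0 (size 12, align 2) → ends 12
  b at 12 (size 8, align 2) → ends 20
  h at 20 (size 1, align 1) → ends 21
  pad 1 to align 2 for g
  g at 22 (size 8, align 2) → ends 30
  d at 30 (size 8, align 2) → ends 38
  c at 38 (size 1, align 1) → ends 39
  e at 39 (size 1, align 1) → ends 40
  f at 40 (size 2, align 2) → ends 42
  total 42 bytes, alignment 2
56 − 42 = 14

14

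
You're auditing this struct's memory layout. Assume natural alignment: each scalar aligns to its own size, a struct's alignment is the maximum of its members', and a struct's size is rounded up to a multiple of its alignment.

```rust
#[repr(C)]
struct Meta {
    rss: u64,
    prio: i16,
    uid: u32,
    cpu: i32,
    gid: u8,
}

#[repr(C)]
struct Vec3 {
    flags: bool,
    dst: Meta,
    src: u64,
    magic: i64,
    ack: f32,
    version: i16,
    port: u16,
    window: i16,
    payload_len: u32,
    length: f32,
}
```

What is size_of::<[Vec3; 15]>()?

Meta: rss at 0 (size 8, align 8) → ends 8; prio at 8 (size 2, align 2) → ends 10; pad 2 to align 4 for uid; uid at 12 (size 4, align 4) → ends 16; cpu at 16 (size 4, align 4) → ends 20; gid at 20 (size 1, align 1) → ends 21; tail pad 3 to reach multiple of 8; total 24 bytes, alignment 8
flags at 0 (size 1, align 1) → ends 1
pad 7 to align 8 for dst
dst at 8 (size 24, align 8) → ends 32
src at 32 (size 8, align 8) → ends 40
magic at 40 (size 8, align 8) → ends 48
ack at 48 (size 4, align 4) → ends 52
version at 52 (size 2, align 2) → ends 54
port at 54 (size 2, align 2) → ends 56
window at 56 (size 2, align 2) → ends 58
pad 2 to align 4 for payload_len
payload_len at 60 (size 4, align 4) → ends 64
length at 64 (size 4, align 4) → ends 68
tail pad 4 to reach multiple of 8
total 72 bytes, alignment 8
array of 15: 15 × 72 = 1080

1080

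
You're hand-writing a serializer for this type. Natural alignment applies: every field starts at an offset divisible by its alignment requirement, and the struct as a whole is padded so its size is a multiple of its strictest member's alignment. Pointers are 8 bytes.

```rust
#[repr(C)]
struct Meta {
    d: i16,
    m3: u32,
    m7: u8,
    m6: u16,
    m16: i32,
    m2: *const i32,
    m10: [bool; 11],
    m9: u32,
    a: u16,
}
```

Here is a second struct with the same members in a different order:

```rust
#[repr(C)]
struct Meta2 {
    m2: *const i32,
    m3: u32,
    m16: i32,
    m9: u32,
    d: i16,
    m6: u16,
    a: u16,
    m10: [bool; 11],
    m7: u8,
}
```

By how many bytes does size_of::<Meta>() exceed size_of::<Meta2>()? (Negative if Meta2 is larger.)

8

@0: d [2B, align 2] → 2
+2 pad (align 4)
@4: m3 [4B, align 4] → 8
@8: m7 [1B, align 1] → 9
+1 pad (align 2)
@10: m6 [2B, align 2] → 12
@12: m16 [4B, align 4] → 16
@16: m2 [8B, align 8] → 24
@24: m10 [11B, align 1] → 35
+1 pad (align 4)
@36: m9 [4B, align 4] → 40
@40: a [2B, align 2] → 42
+6 tail pad (align 8)
size 48, align 8
— Meta2 —
@0: m2 [8B, align 8] → 8
@8: m3 [4B, align 4] → 12
@12: m16 [4B, align 4] → 16
@16: m9 [4B, align 4] → 20
@20: d [2B, align 2] → 22
@22: m6 [2B, align 2] → 24
@24: a [2B, align 2] → 26
@26: m10 [11B, align 1] → 37
@37: m7 [1B, align 1] → 38
+2 tail pad (align 8)
size 40, align 8
48 − 40 = 8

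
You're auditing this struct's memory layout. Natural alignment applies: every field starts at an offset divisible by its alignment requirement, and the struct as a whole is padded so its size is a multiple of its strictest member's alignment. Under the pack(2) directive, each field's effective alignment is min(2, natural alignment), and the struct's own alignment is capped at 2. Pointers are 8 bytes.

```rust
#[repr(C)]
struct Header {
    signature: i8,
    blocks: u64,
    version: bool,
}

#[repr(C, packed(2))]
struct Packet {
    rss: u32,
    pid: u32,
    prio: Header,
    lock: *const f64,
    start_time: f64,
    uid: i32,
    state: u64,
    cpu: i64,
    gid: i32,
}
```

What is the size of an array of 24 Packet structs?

1728

Header: 0..1  signature  (1B, 1-aligned); 1..8  -- padding (7B); 8..16  blocks  (8B, 8-aligned); 16..17  version  (1B, 1-aligned); 17..24  -- tail padding (7B); sizeof = 24, alignof = 8
0..4  rss  (4B, 2-aligned)
4..8  pid  (4B, 2-aligned)
8..32  prio  (24B, 2-aligned)
32..40  lock  (8B, 2-aligned)
40..48  start_time  (8B, 2-aligned)
48..52  uid  (4B, 2-aligned)
52..60  state  (8B, 2-aligned)
60..68  cpu  (8B, 2-aligned)
68..72  gid  (4B, 2-aligned)
sizeof = 72, alignof = 2
array of 24: 24 × 72 = 1728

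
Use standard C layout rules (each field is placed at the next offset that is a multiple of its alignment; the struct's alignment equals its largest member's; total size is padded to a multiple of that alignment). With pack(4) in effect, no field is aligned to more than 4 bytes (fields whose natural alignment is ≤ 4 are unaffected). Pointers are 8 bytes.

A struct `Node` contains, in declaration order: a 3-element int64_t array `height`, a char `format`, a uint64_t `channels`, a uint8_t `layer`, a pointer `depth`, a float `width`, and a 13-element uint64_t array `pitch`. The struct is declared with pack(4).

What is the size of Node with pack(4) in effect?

0..24  height  (24B, 4-aligned)
24..25  format  (1B, 1-aligned)
25..28  -- padding (3B)
28..36  channels  (8B, 4-aligned)
36..37  layer  (1B, 1-aligned)
37..40  -- padding (3B)
40..48  depth  (8B, 4-aligned)
48..52  width  (4B, 4-aligned)
52..156  pitch  (104B, 4-aligned)
sizeof = 156, alignof = 4

156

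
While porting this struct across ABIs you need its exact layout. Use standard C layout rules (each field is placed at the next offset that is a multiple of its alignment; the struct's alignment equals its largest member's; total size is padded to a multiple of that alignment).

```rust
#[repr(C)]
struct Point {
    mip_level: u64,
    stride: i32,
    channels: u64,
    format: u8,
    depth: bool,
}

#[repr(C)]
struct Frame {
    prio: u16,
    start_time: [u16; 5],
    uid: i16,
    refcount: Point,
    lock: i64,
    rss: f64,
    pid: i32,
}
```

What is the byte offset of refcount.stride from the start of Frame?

Point: mip_level at 0 (size 8, align 8) → ends 8; stride at 8 (size 4, align 4) → ends 12; pad 4 to align 8 for channels; channels at 16 (size 8, align 8) → ends 24; format at 24 (size 1, align 1) → ends 25; depth at 25 (size 1, align 1) → ends 26; tail pad 6 to reach multiple of 8; total 32 bytes, alignment 8
prio at 0 (size 2, align 2) → ends 2
start_time at 2 (size 10, align 2) → ends 12
uid at 12 (size 2, align 2) → ends 14
pad 2 to align 8 for refcount
refcount at 16 (size 32, align 8) → ends 48
within Point: stride at 8
16 + 8 = 24

24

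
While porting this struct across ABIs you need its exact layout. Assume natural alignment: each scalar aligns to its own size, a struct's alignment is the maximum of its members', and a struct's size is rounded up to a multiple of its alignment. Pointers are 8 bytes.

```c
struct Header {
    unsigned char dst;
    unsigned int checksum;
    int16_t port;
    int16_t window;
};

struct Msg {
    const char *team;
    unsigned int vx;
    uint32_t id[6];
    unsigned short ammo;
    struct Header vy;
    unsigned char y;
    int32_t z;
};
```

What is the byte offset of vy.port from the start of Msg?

48

Header: dst at 0 (size 1, align 1) → ends 1; pad 3 to align 4 for checksum; checksum at 4 (size 4, align 4) → ends 8; port at 8 (size 2, align 2) → ends 10; window at 10 (size 2, align 2) → ends 12; total 12 bytes, alignment 4
team at 0 (size 8, align 8) → ends 8
vx at 8 (size 4, align 4) → ends 12
id at 12 (size 24, align 4) → ends 36
ammo at 36 (size 2, align 2) → ends 38
pad 2 to align 4 for vy
vy at 40 (size 12, align 4) → ends 52
within Header: port at 8
40 + 8 = 48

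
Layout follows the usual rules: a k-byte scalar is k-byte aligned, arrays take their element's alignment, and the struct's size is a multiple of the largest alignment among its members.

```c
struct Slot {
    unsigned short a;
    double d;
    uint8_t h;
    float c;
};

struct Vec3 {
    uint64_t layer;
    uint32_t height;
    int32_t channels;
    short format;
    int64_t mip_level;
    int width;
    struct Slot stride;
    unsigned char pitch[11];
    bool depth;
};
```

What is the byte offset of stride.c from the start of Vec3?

60

Slot: 0..2  a  (2B, 2-aligned); 2..8  -- padding (6B); 8..16  d  (8B, 8-aligned); 16..17  h  (1B, 1-aligned); 17..20  -- padding (3B); 20..24  c  (4B, 4-aligned); sizeof = 24, alignof = 8
0..8  layer  (8B, 8-aligned)
8..12  height  (4B, 4-aligned)
12..16  channels  (4B, 4-aligned)
16..18  format  (2B, 2-aligned)
18..24  -- padding (6B)
24..32  mip_level  (8B, 8-aligned)
32..36  width  (4B, 4-aligned)
36..40  -- padding (4B)
40..64  stride  (24B, 8-aligned)
within Slot: c at 20
40 + 20 = 60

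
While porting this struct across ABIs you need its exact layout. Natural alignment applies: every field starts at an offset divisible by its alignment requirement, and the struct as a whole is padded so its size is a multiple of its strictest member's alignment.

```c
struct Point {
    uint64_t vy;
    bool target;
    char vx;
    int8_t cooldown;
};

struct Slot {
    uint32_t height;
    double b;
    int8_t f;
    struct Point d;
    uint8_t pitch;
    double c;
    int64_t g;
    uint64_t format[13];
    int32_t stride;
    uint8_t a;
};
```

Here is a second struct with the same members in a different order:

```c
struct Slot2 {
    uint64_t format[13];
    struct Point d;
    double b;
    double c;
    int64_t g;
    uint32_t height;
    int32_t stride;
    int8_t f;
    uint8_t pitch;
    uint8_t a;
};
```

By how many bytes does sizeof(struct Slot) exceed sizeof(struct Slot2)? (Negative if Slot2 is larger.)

16

Point: @0: vy [8B, align 8] → 8; @8: target [1B, align 1] → 9; @9: vx [1B, align 1] → 10; @10: cooldown [1B, align 1] → 11; +5 tail pad (align 8); size 16, align 8
@0: height [4B, align 4] → 4
+4 pad (align 8)
@8: b [8B, align 8] → 16
@16: f [1B, align 1] → 17
+7 pad (align 8)
@24: d [16B, align 8] → 40
@40: pitch [1B, align 1] → 41
+7 pad (align 8)
@48: c [8B, align 8] → 56
@56: g [8B, align 8] → 64
@64: format [104B, align 8] → 168
@168: stride [4B, align 4] → 172
@172: a [1B, align 1] → 173
+3 tail pad (align 8)
size 176, align 8
— Slot2 —
@0: format [104B, align 8] → 104
@104: d [16B, align 8] → 120
@120: b [8B, align 8] → 128
@128: c [8B, align 8] → 136
@136: g [8B, align 8] → 144
@144: height [4B, align 4] → 148
@148: stride [4B, align 4] → 152
@152: f [1B, align 1] → 153
@153: pitch [1B, align 1] → 154
@154: a [1B, align 1] → 155
+5 tail pad (align 8)
size 160, align 8
176 − 160 = 16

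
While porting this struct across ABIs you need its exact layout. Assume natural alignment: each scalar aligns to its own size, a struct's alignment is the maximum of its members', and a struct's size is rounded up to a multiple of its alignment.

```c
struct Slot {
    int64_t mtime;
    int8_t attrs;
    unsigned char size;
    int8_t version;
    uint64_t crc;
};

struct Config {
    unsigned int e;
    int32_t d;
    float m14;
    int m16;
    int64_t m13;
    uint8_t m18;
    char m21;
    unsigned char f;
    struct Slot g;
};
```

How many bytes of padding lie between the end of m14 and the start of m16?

Slot: @0: mtime [8B, align 8] → 8; @8: attrs [1B, align 1] → 9; @9: size [1B, align 1] → 10; @10: version [1B, align 1] → 11; +5 pad (align 8); @16: crc [8B, align 8] → 24; size 24, align 8
@0: e [4B, align 4] → 4
@4: d [4B, align 4] → 8
@8: m14 [4B, align 4] → 12
@12: m16 [4B, align 4] → 16

0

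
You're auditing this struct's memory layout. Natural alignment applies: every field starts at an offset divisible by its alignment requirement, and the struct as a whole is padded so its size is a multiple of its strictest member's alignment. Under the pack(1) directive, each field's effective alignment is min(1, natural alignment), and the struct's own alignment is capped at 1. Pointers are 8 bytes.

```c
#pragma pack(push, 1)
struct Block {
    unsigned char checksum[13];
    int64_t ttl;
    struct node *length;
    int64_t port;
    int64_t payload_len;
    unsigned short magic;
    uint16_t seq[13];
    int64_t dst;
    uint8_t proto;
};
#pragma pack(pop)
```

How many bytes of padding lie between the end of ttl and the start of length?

0

0..13  checksum  (13B, 1-aligned)
13..21  ttl  (8B, 1-aligned)
21..29  length  (8B, 1-aligned)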